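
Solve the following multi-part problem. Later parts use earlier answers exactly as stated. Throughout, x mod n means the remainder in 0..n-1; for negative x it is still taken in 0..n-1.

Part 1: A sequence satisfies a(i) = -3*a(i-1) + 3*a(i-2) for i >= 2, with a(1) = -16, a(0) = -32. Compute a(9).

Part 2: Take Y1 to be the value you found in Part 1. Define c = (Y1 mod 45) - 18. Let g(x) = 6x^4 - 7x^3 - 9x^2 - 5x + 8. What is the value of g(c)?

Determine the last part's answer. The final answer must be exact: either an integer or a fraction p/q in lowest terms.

43793

Part 1: a(2) = -3*(-16) + 3*(-32) = -48; iterating: a(2)=-48, a(3)=96, a(4)=-432, a(5)=1584, a(6)=-6048, a(7)=22896, a(8)=-86832, a(9)=329184; answer 329184
Part 2: Y1 = 329184; c = -9; 6*(-9)^4 - 7*(-9)^3 - 9*(-9)^2 - 5*(-9)^1 + 8 = (39366) + (5103) + (-729) + (45) + (8) = 43793; answer 43793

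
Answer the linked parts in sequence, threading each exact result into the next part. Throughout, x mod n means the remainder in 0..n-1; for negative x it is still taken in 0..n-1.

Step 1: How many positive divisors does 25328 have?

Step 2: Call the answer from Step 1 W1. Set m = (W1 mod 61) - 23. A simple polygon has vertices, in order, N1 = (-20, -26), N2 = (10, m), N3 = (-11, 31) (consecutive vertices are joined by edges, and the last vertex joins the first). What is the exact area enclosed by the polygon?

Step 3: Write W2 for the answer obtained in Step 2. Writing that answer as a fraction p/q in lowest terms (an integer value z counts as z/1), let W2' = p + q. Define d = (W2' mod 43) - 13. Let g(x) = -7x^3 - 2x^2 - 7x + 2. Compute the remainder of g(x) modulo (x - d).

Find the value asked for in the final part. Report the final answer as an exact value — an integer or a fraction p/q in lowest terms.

Step 1: 25328 = 2^4 * 1583; number of divisors = (4+1) * (1+1) = 10; answer 10
Step 2: W1 = 10; m = -13; cross terms: (-20*-13 - 10*-26)=520, (10*31 - -11*-13)=167, (-11*-26 - -20*31)=906; twice the area = |1593| = 1593; area = 1593/2; answer 1593/2
Step 3: W2 = 1593/2; threaded value p + q = 1595; d = -9; remainder = value at the root: -7*(-9)^3 - 2*(-9)^2 - 7*(-9)^1 + 2 = (5103) + (-162) + (63) + (2) = 5006; answer 5006

5006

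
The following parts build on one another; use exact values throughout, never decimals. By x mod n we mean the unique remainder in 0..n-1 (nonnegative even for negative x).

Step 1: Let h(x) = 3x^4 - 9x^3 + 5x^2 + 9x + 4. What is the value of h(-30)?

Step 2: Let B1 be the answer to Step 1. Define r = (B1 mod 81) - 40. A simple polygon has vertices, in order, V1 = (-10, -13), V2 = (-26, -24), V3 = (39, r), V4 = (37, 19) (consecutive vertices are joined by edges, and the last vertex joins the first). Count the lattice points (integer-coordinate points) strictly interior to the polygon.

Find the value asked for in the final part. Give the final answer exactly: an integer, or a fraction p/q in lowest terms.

Step 1: 3*(-30)^4 - 9*(-30)^3 + 5*(-30)^2 + 9*(-30)^1 + 4 = (2430000) + (243000) + (4500) + (-270) + (4) = 2677234; answer 2677234
Step 2: B1 = 2677234; r = -18; cross terms: (-10*-24 - -26*-13)=-98, (-26*-18 - 39*-24)=1404, (39*19 - 37*-18)=1407, (37*-13 - -10*19)=-291; twice the area = |2422| = 2422; area = 1211; boundary points = 1 + 1 + 1 + 1 = 4; strictly interior points = area - boundary/2 + 1 = 1210; answer 1210

1210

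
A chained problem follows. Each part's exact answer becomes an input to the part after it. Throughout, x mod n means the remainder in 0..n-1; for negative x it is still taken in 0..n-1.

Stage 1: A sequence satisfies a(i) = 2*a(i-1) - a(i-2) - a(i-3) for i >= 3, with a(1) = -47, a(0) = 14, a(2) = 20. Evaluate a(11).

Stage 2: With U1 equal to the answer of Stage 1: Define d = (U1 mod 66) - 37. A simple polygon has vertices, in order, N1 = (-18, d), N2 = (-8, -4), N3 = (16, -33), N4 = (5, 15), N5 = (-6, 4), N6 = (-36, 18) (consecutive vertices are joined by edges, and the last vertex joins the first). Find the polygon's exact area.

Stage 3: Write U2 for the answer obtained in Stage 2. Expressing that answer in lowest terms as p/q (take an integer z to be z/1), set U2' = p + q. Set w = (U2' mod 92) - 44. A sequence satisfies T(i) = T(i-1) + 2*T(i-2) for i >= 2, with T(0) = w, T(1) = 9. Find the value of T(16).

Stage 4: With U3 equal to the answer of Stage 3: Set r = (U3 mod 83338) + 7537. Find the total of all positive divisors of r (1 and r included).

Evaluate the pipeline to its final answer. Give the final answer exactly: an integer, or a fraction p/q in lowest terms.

Stage 1: a(3) = 2*(20) - 1*(-47) - 1*(14) = 73; iterating: a(3)=73, a(4)=173, a(5)=253, a(6)=260, a(7)=94, a(8)=-325, a(9)=-1004, a(10)=-1777, a(11)=-2225; answer -2225
Stage 2: U1 = -2225; d = -18; cross terms: (-18*-4 - -8*-18)=-72, (-8*-33 - 16*-4)=328, (16*15 - 5*-33)=405, (5*4 - -6*15)=110, (-6*18 - -36*4)=36, (-36*-18 - -18*18)=972; twice the area = |1779| = 1779; area = 1779/2; answer 1779/2
Stage 3: U2 = 1779/2; threaded value p + q = 1781; w = -11; T(2) = 1*(9) + 2*(-11) = -13; iterating: T(2)=-13, T(3)=5, T(4)=-21, T(5)=-11, T(6)=-53, T(7)=-75, T(8)=-181, T(9)=-331, T(10)=-693, T(11)=-1355, T(12)=-2741, T(13)=-5451, T(14)=-10933, T(15)=-21835, T(16)=-43701; answer -43701
Stage 4: U3 = -43701; r = 47174; 47174 = 2 * 103 * 229; sigma = (1 + 2) * (1 + 103) * (1 + 229) = 3 * 104 * 230 = 71760; answer 71760

71760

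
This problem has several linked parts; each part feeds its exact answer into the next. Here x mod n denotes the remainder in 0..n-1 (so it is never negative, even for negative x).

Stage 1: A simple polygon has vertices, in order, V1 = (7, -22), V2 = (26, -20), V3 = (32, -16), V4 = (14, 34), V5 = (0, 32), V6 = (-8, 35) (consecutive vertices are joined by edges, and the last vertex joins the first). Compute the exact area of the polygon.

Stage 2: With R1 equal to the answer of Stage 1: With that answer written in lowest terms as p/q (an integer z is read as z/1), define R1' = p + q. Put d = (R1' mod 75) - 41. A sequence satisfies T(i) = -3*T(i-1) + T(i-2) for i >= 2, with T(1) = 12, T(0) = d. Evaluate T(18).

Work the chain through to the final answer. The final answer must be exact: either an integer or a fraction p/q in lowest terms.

Stage 1: cross terms: (7*-20 - 26*-22)=432, (26*-16 - 32*-20)=224, (32*34 - 14*-16)=1312, (14*32 - 0*34)=448, (0*35 - -8*32)=256, (-8*-22 - 7*35)=-69; twice the area = |2603| = 2603; area = 2603/2; answer 2603/2
Stage 2: R1 = 2603/2; threaded value p + q = 2605; d = 14; T(2) = -3*(12) + 1*(14) = -22; iterating: T(2)=-22, T(3)=78, T(4)=-256, T(5)=846, T(6)=-2794, T(7)=9228, T(8)=-30478, T(9)=100662, T(10)=-332464, T(11)=1098054, T(12)=-3626626, T(13)=11977932, T(14)=-39560422, T(15)=130659198, T(16)=-431538016, T(17)=1425273246, T(18)=-4707357754; answer -4707357754

-4707357754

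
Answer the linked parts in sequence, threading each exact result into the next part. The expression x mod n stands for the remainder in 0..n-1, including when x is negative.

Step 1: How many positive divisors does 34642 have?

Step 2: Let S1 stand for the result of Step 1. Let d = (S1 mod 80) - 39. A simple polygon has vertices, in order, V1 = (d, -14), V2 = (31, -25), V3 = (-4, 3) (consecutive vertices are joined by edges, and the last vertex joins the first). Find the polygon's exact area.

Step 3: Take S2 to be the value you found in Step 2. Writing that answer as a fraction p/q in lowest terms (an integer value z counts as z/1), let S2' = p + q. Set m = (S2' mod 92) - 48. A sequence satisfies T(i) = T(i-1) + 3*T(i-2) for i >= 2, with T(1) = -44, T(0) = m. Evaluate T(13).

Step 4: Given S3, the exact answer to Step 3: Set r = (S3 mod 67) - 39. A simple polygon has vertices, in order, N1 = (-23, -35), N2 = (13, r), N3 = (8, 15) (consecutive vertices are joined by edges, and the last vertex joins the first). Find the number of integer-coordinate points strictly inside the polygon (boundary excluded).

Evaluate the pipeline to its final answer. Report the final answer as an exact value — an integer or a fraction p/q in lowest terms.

Step 1: 34642 = 2 * 17321; number of divisors = (1+1) * (1+1) = 4; answer 4
Step 2: S1 = 4; d = -35; cross terms: (-35*-25 - 31*-14)=1309, (31*3 - -4*-25)=-7, (-4*-14 - -35*3)=161; twice the area = |1463| = 1463; area = 1463/2; answer 1463/2
Step 3: S2 = 1463/2; threaded value p + q = 1465; m = 37; T(2) = 1*(-44) + 3*(37) = 67; iterating: T(2)=67, T(3)=-65, T(4)=136, T(5)=-59, T(6)=349, T(7)=172, T(8)=1219, T(9)=1735, T(10)=5392, T(11)=10597, T(12)=26773, T(13)=58564; answer 58564
Step 4: S3 = 58564; r = -33; cross terms: (-23*-33 - 13*-35)=1214, (13*15 - 8*-33)=459, (8*-35 - -23*15)=65; twice the area = |1738| = 1738; area = 869; boundary points = 2 + 1 + 1 = 4; strictly interior points = area - boundary/2 + 1 = 868; answer 868

868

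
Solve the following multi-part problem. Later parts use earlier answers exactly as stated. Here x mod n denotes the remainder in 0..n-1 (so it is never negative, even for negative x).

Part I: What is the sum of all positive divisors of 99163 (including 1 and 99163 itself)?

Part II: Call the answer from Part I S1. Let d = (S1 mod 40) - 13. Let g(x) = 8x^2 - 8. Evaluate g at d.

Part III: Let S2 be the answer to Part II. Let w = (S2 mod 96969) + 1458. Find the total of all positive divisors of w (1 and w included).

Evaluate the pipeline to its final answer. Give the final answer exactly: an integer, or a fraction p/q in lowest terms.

Part I: 99163 = 53 * 1871; sigma = (1 + 53) * (1 + 1871) = 54 * 1872 = 101088; answer 101088
Part II: S1 = 101088; d = -5; 8*(-5)^2 - 8 = (200) + (-8) = 192; answer 192
Part III: S2 = 192; w = 1650; 1650 = 2 * 3 * 5^2 * 11; sigma = (1 + 2) * (1 + 3) * (1 + 5 + 25) * (1 + 11) = 3 * 4 * 31 * 12 = 4464; answer 4464

4464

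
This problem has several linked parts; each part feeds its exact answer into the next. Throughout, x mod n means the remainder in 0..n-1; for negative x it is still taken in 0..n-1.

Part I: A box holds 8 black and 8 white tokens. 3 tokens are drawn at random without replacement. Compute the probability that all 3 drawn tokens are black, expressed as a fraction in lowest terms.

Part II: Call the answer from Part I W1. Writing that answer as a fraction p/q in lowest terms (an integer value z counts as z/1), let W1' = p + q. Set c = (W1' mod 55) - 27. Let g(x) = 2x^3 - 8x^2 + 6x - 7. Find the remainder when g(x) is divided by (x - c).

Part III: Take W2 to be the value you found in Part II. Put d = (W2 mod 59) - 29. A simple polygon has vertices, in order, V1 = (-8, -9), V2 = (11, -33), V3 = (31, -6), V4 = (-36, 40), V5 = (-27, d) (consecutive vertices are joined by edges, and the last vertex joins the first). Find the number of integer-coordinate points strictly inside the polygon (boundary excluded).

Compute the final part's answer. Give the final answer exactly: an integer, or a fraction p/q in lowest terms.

1664

Part I: total draws C(16,3) = 560; favorable C(8,3) = 56; P = 1/10; answer 1/10
Part II: W1 = 1/10; threaded value p + q = 11; c = -16; remainder = value at the root: 2*(-16)^3 - 8*(-16)^2 + 6*(-16)^1 - 7 = (-8192) + (-2048) + (-96) + (-7) = -10343; answer -10343
Part III: W2 = -10343; d = 12; cross terms: (-8*-33 - 11*-9)=363, (11*-6 - 31*-33)=957, (31*40 - -36*-6)=1024, (-36*12 - -27*40)=648, (-27*-9 - -8*12)=339; twice the area = |3331| = 3331; area = 3331/2; boundary points = 1 + 1 + 1 + 1 + 1 = 5; strictly interior points = area - boundary/2 + 1 = 1664; answer 1664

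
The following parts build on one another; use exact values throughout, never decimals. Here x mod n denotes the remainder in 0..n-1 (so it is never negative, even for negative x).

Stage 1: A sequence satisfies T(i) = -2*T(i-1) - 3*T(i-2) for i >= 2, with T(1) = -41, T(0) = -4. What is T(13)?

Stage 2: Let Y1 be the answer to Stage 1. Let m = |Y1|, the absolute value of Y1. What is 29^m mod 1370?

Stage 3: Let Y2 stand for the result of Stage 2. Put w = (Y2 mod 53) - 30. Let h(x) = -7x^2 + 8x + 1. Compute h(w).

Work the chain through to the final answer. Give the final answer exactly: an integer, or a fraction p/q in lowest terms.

-86

Stage 1: T(2) = -2*(-41) - 3*(-4) = 94; iterating: T(2)=94, T(3)=-65, T(4)=-152, T(5)=499, T(6)=-542, T(7)=-413, T(8)=2452, T(9)=-3665, T(10)=-26, T(11)=11047, T(12)=-22016, T(13)=10891; answer 10891
Stage 2: Y1 = 10891; m = 10891; squarings mod 1370: 29^1=29, 29^2=841, 29^4=361, 29^8=171, 29^16=471, 29^32=1271, 29^64=211, 29^128=681, 29^256=701, 29^512=941, 29^1024=461, 29^2048=171, 29^4096=471, 29^8192=1271; 29^10891 = 29^1 * 29^2 * 29^8 * 29^128 * 29^512 * 29^2048 * 29^8192 = 239 (mod 1370); answer 239
Stage 3: Y2 = 239; w = -3; -7*(-3)^2 + 8*(-3)^1 + 1 = (-63) + (-24) + (1) = -86; answer -86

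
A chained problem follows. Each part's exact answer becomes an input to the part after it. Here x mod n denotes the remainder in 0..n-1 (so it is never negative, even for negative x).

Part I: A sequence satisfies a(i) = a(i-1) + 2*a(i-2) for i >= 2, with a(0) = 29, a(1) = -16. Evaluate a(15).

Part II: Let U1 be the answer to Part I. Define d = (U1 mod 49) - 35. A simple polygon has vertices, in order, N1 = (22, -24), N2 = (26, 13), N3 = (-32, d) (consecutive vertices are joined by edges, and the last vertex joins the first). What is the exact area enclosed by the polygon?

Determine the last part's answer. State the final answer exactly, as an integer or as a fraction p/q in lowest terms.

Part I: a(2) = 1*(-16) + 2*(29) = 42; iterating: a(2)=42, a(3)=10, a(4)=94, a(5)=114, a(6)=302, a(7)=530, a(8)=1134, a(9)=2194, a(10)=4462, a(11)=8850, a(12)=17774, a(13)=35474, a(14)=71022, a(15)=141970; answer 141970
Part II: U1 = 141970; d = -18; cross terms: (22*13 - 26*-24)=910, (26*-18 - -32*13)=-52, (-32*-24 - 22*-18)=1164; twice the area = |2022| = 2022; area = 1011; answer 1011

1011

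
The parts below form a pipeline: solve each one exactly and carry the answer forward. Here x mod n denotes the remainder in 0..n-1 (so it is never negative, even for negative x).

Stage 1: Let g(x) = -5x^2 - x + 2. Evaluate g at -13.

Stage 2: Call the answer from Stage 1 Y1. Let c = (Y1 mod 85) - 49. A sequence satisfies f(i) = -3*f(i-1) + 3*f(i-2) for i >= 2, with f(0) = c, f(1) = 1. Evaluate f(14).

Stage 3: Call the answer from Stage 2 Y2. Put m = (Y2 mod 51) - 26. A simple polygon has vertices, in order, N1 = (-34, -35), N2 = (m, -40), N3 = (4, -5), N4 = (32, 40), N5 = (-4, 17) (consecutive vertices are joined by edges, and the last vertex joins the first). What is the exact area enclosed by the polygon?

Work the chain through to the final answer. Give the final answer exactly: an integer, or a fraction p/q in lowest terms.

1601

Stage 1: -5*(-13)^2 - 1*(-13)^1 + 2 = (-845) + (13) + (2) = -830; answer -830
Stage 2: Y1 = -830; c = -29; f(2) = -3*(1) + 3*(-29) = -90; iterating: f(2)=-90, f(3)=273, f(4)=-1089, f(5)=4086, f(6)=-15525, f(7)=58833, f(8)=-223074, f(9)=845721, f(10)=-3206385, f(11)=12156318, f(12)=-46088109, f(13)=174733281, f(14)=-662464170; answer -662464170
Stage 3: Y2 = -662464170; m = -2; cross terms: (-34*-40 - -2*-35)=1290, (-2*-5 - 4*-40)=170, (4*40 - 32*-5)=320, (32*17 - -4*40)=704, (-4*-35 - -34*17)=718; twice the area = |3202| = 3202; area = 1601; answer 1601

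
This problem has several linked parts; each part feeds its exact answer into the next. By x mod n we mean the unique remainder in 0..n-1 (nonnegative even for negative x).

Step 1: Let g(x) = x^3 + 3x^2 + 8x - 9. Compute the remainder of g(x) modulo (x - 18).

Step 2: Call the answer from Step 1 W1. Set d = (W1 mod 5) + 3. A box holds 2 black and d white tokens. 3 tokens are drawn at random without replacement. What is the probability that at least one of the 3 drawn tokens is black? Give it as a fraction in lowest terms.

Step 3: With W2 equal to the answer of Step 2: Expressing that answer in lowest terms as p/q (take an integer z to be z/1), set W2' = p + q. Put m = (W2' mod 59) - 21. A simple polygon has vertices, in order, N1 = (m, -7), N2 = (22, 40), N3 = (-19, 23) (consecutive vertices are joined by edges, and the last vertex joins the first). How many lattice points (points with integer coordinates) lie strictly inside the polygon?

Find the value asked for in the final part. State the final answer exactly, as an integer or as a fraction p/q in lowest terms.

Step 1: remainder = value at the root: 1*(18)^3 + 3*(18)^2 + 8*(18)^1 - 9 = (5832) + (972) + (144) + (-9) = 6939; answer 6939
Step 2: W1 = 6939; d = 7; total draws C(9,3) = 84; complement C(7,3) = 35; favorable 84 - 35 = 49; P = 7/12; answer 7/12
Step 3: W2 = 7/12; threaded value p + q = 19; m = -2; cross terms: (-2*40 - 22*-7)=74, (22*23 - -19*40)=1266, (-19*-7 - -2*23)=179; twice the area = |1519| = 1519; area = 1519/2; boundary points = 1 + 1 + 1 = 3; strictly interior points = area - boundary/2 + 1 = 759; answer 759

759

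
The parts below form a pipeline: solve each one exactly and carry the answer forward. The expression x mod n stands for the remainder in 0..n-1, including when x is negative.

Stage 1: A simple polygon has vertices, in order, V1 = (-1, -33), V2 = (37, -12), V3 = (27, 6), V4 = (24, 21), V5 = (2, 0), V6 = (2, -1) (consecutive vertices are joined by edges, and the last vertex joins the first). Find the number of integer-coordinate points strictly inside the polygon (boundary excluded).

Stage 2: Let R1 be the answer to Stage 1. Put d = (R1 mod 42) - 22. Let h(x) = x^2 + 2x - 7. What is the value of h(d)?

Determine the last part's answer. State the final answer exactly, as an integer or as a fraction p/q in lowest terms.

161

Stage 1: cross terms: (-1*-12 - 37*-33)=1233, (37*6 - 27*-12)=546, (27*21 - 24*6)=423, (24*0 - 2*21)=-42, (2*-1 - 2*0)=-2, (2*-33 - -1*-1)=-67; twice the area = |2091| = 2091; area = 2091/2; boundary points = 1 + 2 + 3 + 1 + 1 + 1 = 9; strictly interior points = area - boundary/2 + 1 = 1042; answer 1042
Stage 2: R1 = 1042; d = 12; 1*(12)^2 + 2*(12)^1 - 7 = (144) + (24) + (-7) = 161; answer 161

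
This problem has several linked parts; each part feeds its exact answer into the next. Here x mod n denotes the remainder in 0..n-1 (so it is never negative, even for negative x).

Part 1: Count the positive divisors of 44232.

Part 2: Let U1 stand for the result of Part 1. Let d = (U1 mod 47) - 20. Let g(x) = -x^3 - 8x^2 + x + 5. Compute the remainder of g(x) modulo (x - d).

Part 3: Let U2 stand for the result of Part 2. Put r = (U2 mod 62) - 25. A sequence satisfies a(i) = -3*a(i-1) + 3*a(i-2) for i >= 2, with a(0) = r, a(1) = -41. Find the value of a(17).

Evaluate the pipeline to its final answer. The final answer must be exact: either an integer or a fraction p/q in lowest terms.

Part 1: 44232 = 2^3 * 3 * 19 * 97; number of divisors = (3+1) * (1+1) * (1+1) * (1+1) = 32; answer 32
Part 2: U1 = 32; d = 12; remainder = value at the root: -1*(12)^3 - 8*(12)^2 + 1*(12)^1 + 5 = (-1728) + (-1152) + (12) + (5) = -2863; answer -2863
Part 3: U2 = -2863; r = 26; a(2) = -3*(-41) + 3*(26) = 201; iterating: a(2)=201, a(3)=-726, a(4)=2781, a(5)=-10521, a(6)=39906, a(7)=-151281, a(8)=573561, a(9)=-2174526, a(10)=8244261, a(11)=-31256361, a(12)=118501866, a(13)=-449274681, a(14)=1703329641, a(15)=-6457812966, a(16)=24483427821, a(17)=-92823722361; answer -92823722361

-92823722361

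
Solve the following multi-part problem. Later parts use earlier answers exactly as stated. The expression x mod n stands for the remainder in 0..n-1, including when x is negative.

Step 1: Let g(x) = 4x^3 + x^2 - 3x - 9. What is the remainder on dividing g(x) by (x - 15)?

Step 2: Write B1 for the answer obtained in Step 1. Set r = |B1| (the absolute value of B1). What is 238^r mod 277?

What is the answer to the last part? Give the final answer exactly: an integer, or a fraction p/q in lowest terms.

52

Step 1: remainder = value at the root: 4*(15)^3 + 1*(15)^2 - 3*(15)^1 - 9 = (13500) + (225) + (-45) + (-9) = 13671; answer 13671
Step 2: B1 = 13671; r = 13671; squarings mod 277: 238^1=238, 238^2=136, 238^4=214, 238^8=91, 238^16=248, 238^32=10, 238^64=100, 238^128=28, 238^256=230, 238^512=270, 238^1024=49, 238^2048=185, 238^4096=154, 238^8192=171; 238^13671 = 238^1 * 238^2 * 238^4 * 238^32 * 238^64 * 238^256 * 238^1024 * 238^4096 * 238^8192 = 52 (mod 277); answer 52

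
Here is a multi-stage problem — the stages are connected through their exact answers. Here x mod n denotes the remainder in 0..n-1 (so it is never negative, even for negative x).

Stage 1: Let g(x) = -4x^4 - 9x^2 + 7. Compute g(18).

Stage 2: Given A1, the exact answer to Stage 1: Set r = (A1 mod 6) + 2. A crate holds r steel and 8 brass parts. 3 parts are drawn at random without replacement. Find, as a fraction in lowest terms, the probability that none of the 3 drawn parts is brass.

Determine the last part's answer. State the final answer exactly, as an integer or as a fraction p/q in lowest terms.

Stage 1: -4*(18)^4 - 9*(18)^2 + 7 = (-419904) + (-2916) + (7) = -422813; answer -422813
Stage 2: A1 = -422813; r = 3; total draws C(11,3) = 165; favorable C(3,3) = 1; P = 1/165; answer 1/165

1/165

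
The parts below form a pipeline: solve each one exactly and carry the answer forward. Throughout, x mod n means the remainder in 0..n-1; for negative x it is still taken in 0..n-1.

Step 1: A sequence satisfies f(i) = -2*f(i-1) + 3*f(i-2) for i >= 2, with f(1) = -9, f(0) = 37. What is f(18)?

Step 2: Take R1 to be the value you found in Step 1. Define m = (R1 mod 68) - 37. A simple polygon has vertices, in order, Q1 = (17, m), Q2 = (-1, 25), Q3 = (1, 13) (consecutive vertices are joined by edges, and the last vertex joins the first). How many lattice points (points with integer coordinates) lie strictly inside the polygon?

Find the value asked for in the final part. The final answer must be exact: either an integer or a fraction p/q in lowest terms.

Step 1: f(2) = -2*(-9) + 3*(37) = 129; iterating: f(2)=129, f(3)=-285, f(4)=957, f(5)=-2769, f(6)=8409, f(7)=-25125, f(8)=75477, f(9)=-226329, f(10)=679089, f(11)=-2037165, f(12)=6111597, f(13)=-18334689, f(14)=55004169, f(15)=-165012405, f(16)=495037317, f(17)=-1485111849, f(18)=4455335649; answer 4455335649
Step 2: R1 = 4455335649; m = 24; cross terms: (17*25 - -1*24)=449, (-1*13 - 1*25)=-38, (1*24 - 17*13)=-197; twice the area = |214| = 214; area = 107; boundary points = 1 + 2 + 1 = 4; strictly interior points = area - boundary/2 + 1 = 106; answer 106

106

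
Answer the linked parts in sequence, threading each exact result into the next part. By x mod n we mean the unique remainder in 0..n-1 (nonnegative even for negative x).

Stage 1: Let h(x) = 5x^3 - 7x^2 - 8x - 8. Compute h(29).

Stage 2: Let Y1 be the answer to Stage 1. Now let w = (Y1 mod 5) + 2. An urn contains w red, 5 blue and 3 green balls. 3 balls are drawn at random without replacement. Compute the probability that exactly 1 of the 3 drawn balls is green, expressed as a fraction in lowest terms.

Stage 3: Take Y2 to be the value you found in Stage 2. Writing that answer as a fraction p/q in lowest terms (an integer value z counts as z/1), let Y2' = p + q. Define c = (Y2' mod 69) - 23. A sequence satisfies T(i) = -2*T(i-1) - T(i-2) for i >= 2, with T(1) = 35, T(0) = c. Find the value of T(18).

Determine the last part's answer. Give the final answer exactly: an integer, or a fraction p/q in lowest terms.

Stage 1: 5*(29)^3 - 7*(29)^2 - 8*(29)^1 - 8 = (121945) + (-5887) + (-232) + (-8) = 115818; answer 115818
Stage 2: Y1 = 115818; w = 5; total draws C(13,3) = 286; favorable C(3,1)*C(10,2) = 135; P = 135/286; answer 135/286
Stage 3: Y2 = 135/286; threaded value p + q = 421; c = -16; T(2) = -2*(35) - 1*(-16) = -54; iterating: T(2)=-54, T(3)=73, T(4)=-92, T(5)=111, T(6)=-130, T(7)=149, T(8)=-168, T(9)=187, T(10)=-206, T(11)=225, T(12)=-244, T(13)=263, T(14)=-282, T(15)=301, T(16)=-320, T(17)=339, T(18)=-358; answer -358

-358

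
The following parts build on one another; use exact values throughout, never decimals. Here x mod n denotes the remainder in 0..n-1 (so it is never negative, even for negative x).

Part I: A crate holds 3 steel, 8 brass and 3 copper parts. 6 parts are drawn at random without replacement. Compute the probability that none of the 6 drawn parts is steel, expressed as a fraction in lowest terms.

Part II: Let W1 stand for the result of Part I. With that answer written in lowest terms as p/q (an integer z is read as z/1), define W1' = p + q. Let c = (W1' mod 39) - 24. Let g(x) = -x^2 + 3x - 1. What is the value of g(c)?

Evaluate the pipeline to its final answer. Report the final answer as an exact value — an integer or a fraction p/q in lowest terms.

Part I: total draws C(14,6) = 3003; favorable C(11,6) = 462; P = 2/13; answer 2/13
Part II: W1 = 2/13; threaded value p + q = 15; c = -9; -1*(-9)^2 + 3*(-9)^1 - 1 = (-81) + (-27) + (-1) = -109; answer -109

-109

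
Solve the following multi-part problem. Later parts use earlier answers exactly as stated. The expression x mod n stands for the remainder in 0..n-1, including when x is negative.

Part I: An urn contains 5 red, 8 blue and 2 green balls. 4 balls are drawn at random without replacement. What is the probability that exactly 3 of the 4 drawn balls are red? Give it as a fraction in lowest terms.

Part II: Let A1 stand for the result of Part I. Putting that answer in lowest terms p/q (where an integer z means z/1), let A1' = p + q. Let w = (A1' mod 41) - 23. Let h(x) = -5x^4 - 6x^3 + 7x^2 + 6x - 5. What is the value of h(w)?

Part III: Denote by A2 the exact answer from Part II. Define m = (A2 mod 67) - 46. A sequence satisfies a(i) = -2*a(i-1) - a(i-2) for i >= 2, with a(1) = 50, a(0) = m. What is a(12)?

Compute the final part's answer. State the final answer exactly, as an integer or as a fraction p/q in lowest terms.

Part I: total draws C(15,4) = 1365; favorable C(5,3)*C(10,1) = 100; P = 20/273; answer 20/273
Part II: A1 = 20/273; threaded value p + q = 293; w = -17; -5*(-17)^4 - 6*(-17)^3 + 7*(-17)^2 + 6*(-17)^1 - 5 = (-417605) + (29478) + (2023) + (-102) + (-5) = -386211; answer -386211
Part III: A2 = -386211; m = -2; a(2) = -2*(50) - 1*(-2) = -98; iterating: a(2)=-98, a(3)=146, a(4)=-194, a(5)=242, a(6)=-290, a(7)=338, a(8)=-386, a(9)=434, a(10)=-482, a(11)=530, a(12)=-578; answer -578

-578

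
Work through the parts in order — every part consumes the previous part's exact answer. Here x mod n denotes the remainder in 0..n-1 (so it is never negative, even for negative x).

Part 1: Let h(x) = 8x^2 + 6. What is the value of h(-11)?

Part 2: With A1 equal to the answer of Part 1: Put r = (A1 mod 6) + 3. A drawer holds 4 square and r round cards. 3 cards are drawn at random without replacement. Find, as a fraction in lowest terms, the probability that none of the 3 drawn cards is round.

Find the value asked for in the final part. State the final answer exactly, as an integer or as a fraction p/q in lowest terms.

Part 1: 8*(-11)^2 + 6 = (968) + (6) = 974; answer 974
Part 2: A1 = 974; r = 5; total draws C(9,3) = 84; favorable C(4,3) = 4; P = 1/21; answer 1/21

1/21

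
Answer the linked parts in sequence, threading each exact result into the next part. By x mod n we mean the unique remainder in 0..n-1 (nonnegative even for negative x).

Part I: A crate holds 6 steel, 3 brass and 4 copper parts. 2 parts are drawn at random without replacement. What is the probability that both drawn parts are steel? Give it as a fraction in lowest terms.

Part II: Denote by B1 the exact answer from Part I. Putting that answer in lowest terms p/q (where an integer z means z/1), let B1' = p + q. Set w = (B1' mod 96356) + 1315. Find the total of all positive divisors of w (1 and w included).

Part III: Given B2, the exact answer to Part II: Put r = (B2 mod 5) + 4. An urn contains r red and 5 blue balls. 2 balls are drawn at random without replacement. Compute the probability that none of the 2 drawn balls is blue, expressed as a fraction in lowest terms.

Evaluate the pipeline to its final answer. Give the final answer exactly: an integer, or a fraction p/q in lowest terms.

3/11

Part I: total draws C(13,2) = 78; favorable C(6,2) = 15; P = 5/26; answer 5/26
Part II: B1 = 5/26; threaded value p + q = 31; w = 1346; 1346 = 2 * 673; sigma = (1 + 2) * (1 + 673) = 3 * 674 = 2022; answer 2022
Part III: B2 = 2022; r = 6; total draws C(11,2) = 55; favorable C(6,2) = 15; P = 3/11; answer 3/11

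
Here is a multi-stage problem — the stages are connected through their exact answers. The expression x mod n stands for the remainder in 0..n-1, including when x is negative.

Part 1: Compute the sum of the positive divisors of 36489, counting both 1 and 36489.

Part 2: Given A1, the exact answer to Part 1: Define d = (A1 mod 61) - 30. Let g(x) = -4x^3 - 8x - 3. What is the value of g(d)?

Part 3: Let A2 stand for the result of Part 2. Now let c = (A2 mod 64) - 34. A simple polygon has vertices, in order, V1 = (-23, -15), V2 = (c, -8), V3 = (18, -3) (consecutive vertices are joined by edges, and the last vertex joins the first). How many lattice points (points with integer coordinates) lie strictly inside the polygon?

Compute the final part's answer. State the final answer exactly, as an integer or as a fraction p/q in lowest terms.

105

Part 1: 36489 = 3 * 12163; sigma = (1 + 3) * (1 + 12163) = 4 * 12164 = 48656; answer 48656
Part 2: A1 = 48656; d = 9; -4*(9)^3 - 8*(9)^1 - 3 = (-2916) + (-72) + (-3) = -2991; answer -2991
Part 3: A2 = -2991; c = -17; cross terms: (-23*-8 - -17*-15)=-71, (-17*-3 - 18*-8)=195, (18*-15 - -23*-3)=-339; twice the area = |-215| = 215; area = 215/2; boundary points = 1 + 5 + 1 = 7; strictly interior points = area - boundary/2 + 1 = 105; answer 105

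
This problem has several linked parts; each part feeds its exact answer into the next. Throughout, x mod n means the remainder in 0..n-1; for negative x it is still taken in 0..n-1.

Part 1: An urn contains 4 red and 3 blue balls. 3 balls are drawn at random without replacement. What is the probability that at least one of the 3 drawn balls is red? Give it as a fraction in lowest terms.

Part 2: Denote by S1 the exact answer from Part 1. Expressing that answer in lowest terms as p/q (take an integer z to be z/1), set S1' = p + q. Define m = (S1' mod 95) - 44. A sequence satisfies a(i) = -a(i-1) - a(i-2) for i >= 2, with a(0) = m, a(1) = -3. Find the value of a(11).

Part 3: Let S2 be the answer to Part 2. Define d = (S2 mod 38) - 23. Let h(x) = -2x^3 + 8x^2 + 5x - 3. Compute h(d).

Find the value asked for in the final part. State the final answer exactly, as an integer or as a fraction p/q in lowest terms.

1040

Part 1: total draws C(7,3) = 35; complement C(3,3) = 1; favorable 35 - 1 = 34; P = 34/35; answer 34/35
Part 2: S1 = 34/35; threaded value p + q = 69; m = 25; a(2) = -1*(-3) - 1*(25) = -22; iterating: a(2)=-22, a(3)=25, a(4)=-3, a(5)=-22, a(6)=25, a(7)=-3, a(8)=-22, a(9)=25, a(10)=-3, a(11)=-22; answer -22
Part 3: S2 = -22; d = -7; -2*(-7)^3 + 8*(-7)^2 + 5*(-7)^1 - 3 = (686) + (392) + (-35) + (-3) = 1040; answer 1040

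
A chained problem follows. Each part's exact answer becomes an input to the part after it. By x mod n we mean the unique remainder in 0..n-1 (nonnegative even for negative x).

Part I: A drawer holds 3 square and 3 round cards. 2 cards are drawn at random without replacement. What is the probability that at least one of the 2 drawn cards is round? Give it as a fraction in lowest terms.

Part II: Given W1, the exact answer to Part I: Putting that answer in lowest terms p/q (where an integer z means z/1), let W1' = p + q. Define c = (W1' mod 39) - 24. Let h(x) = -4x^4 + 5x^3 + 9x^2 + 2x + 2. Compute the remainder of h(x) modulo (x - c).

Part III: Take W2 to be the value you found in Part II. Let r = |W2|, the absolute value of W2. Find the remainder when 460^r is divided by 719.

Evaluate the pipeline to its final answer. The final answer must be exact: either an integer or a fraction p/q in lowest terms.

Part I: total draws C(6,2) = 15; complement C(3,2) = 3; favorable 15 - 3 = 12; P = 4/5; answer 4/5
Part II: W1 = 4/5; threaded value p + q = 9; c = -15; remainder = value at the root: -4*(-15)^4 + 5*(-15)^3 + 9*(-15)^2 + 2*(-15)^1 + 2 = (-202500) + (-16875) + (2025) + (-30) + (2) = -217378; answer -217378
Part III: W2 = -217378; r = 217378; squarings mod 719: 460^1=460, 460^2=214, 460^4=499, 460^8=227, 460^16=480, 460^32=320, 460^64=302, 460^128=610, 460^256=377, 460^512=486, 460^1024=364, 460^2048=200, 460^4096=455, 460^8192=672, 460^16384=52, 460^32768=547, 460^65536=105, 460^131072=240; 460^217378 = 460^2 * 460^32 * 460^256 * 460^4096 * 460^16384 * 460^65536 * 460^131072 = 169 (mod 719); answer 169

169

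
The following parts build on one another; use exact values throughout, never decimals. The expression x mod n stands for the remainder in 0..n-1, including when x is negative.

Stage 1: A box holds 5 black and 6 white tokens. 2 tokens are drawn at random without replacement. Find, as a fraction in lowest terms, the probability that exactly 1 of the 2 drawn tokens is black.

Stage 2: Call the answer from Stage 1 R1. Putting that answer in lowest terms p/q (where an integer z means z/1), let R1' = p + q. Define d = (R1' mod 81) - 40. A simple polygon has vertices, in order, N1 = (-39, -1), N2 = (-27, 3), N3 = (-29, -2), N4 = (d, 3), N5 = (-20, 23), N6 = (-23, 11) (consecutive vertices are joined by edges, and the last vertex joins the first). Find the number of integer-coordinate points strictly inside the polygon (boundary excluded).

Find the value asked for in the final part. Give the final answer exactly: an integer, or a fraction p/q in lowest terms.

Stage 1: total draws C(11,2) = 55; favorable C(5,1)*C(6,1) = 30; P = 6/11; answer 6/11
Stage 2: R1 = 6/11; threaded value p + q = 17; d = -23; cross terms: (-39*3 - -27*-1)=-144, (-27*-2 - -29*3)=141, (-29*3 - -23*-2)=-133, (-23*23 - -20*3)=-469, (-20*11 - -23*23)=309, (-23*-1 - -39*11)=452; twice the area = |156| = 156; area = 78; boundary points = 4 + 1 + 1 + 1 + 3 + 4 = 14; strictly interior points = area - boundary/2 + 1 = 72; answer 72

72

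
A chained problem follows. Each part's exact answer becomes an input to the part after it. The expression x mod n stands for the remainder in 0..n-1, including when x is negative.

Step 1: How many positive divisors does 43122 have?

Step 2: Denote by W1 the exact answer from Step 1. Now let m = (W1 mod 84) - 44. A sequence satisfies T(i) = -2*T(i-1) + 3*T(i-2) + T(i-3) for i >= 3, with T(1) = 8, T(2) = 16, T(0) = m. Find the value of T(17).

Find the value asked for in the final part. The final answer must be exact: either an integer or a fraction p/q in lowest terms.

Step 1: 43122 = 2 * 3 * 7187; number of divisors = (1+1) * (1+1) * (1+1) = 8; answer 8
Step 2: W1 = 8; m = -36; T(3) = -2*(16) + 3*(8) + 1*(-36) = -44; iterating: T(3)=-44, T(4)=144, T(5)=-404, T(6)=1196, T(7)=-3460, T(8)=10104, T(9)=-29392, T(10)=85636, T(11)=-249344, T(12)=726204, T(13)=-2114804, T(14)=6158876, T(15)=-17935960, T(16)=52233744, T(17)=-152116492; answer -152116492

-152116492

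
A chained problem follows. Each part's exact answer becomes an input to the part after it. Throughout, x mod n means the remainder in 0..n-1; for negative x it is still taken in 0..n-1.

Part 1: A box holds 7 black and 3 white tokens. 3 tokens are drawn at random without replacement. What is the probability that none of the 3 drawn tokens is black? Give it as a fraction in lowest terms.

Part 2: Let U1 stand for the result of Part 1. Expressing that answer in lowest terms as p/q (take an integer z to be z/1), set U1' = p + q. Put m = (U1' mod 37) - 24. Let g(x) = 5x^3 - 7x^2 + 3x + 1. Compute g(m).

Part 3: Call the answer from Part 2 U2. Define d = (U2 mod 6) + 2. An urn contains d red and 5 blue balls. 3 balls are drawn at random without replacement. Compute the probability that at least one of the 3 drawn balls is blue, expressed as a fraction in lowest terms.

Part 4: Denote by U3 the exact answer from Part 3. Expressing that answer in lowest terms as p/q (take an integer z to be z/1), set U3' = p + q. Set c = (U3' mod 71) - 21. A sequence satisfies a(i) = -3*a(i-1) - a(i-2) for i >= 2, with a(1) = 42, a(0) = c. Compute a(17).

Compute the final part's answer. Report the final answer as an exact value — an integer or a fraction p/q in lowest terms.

215559855

Part 1: total draws C(10,3) = 120; favorable C(3,3) = 1; P = 1/120; answer 1/120
Part 2: U1 = 1/120; threaded value p + q = 121; m = -14; 5*(-14)^3 - 7*(-14)^2 + 3*(-14)^1 + 1 = (-13720) + (-1372) + (-42) + (1) = -15133; answer -15133
Part 3: U2 = -15133; d = 7; total draws C(12,3) = 220; complement C(7,3) = 35; favorable 220 - 35 = 185; P = 37/44; answer 37/44
Part 4: U3 = 37/44; threaded value p + q = 81; c = -11; a(2) = -3*(42) - 1*(-11) = -115; iterating: a(2)=-115, a(3)=303, a(4)=-794, a(5)=2079, a(6)=-5443, a(7)=14250, a(8)=-37307, a(9)=97671, a(10)=-255706, a(11)=669447, a(12)=-1752635, a(13)=4588458, a(14)=-12012739, a(15)=31449759, a(16)=-82336538, a(17)=215559855; answer 215559855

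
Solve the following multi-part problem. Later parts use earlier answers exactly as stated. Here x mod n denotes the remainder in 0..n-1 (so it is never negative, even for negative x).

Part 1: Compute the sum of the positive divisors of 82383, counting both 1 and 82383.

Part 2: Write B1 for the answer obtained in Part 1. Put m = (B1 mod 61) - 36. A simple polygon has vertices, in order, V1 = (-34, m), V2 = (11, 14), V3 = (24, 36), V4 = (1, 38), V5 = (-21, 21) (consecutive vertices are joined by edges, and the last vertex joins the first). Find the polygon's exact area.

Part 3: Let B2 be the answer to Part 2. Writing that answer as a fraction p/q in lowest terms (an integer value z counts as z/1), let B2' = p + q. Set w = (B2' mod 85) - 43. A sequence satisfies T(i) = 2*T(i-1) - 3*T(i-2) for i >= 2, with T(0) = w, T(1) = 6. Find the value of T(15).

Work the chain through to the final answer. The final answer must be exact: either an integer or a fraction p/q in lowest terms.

-47952

Part 1: 82383 = 3 * 7 * 3923; sigma = (1 + 3) * (1 + 7) * (1 + 3923) = 4 * 8 * 3924 = 125568; answer 125568
Part 2: B1 = 125568; m = -6; cross terms: (-34*14 - 11*-6)=-410, (11*36 - 24*14)=60, (24*38 - 1*36)=876, (1*21 - -21*38)=819, (-21*-6 - -34*21)=840; twice the area = |2185| = 2185; area = 2185/2; answer 2185/2
Part 3: B2 = 2185/2; threaded value p + q = 2187; w = 19; T(2) = 2*(6) - 3*(19) = -45; iterating: T(2)=-45, T(3)=-108, T(4)=-81, T(5)=162, T(6)=567, T(7)=648, T(8)=-405, T(9)=-2754, T(10)=-4293, T(11)=-324, T(12)=12231, T(13)=25434, T(14)=14175, T(15)=-47952; answer -47952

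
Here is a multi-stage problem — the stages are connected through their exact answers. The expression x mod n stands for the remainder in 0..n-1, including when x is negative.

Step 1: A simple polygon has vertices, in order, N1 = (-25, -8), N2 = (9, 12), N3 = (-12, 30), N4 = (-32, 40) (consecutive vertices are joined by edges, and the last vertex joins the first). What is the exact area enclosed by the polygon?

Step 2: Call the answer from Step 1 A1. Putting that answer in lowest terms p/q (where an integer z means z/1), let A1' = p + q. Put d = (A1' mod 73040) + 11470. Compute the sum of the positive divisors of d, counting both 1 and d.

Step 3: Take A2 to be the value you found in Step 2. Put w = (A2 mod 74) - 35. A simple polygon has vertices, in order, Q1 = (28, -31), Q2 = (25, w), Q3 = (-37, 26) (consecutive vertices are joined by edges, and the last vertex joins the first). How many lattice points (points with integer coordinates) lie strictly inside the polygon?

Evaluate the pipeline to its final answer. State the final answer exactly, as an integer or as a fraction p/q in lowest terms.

Step 1: cross terms: (-25*12 - 9*-8)=-228, (9*30 - -12*12)=414, (-12*40 - -32*30)=480, (-32*-8 - -25*40)=1256; twice the area = |1922| = 1922; area = 961; answer 961
Step 2: A1 = 961; threaded value p + q = 962; d = 12432; 12432 = 2^4 * 3 * 7 * 37; sigma = (1 + 2 + 4 + 8 + 16) * (1 + 3) * (1 + 7) * (1 + 37) = 31 * 4 * 8 * 38 = 37696; answer 37696
Step 3: A2 = 37696; w = -5; cross terms: (28*-5 - 25*-31)=635, (25*26 - -37*-5)=465, (-37*-31 - 28*26)=419; twice the area = |1519| = 1519; area = 1519/2; boundary points = 1 + 31 + 1 = 33; strictly interior points = area - boundary/2 + 1 = 744; answer 744

744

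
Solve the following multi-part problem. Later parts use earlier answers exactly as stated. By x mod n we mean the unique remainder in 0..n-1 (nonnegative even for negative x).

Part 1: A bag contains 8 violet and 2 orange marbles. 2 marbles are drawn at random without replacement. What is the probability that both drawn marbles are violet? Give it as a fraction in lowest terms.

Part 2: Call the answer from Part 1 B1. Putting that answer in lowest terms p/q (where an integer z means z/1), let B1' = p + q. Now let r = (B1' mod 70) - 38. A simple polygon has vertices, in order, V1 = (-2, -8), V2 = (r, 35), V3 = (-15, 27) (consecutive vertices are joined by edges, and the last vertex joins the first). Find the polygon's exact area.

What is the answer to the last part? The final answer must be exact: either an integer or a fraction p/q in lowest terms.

Part 1: total draws C(10,2) = 45; favorable C(8,2) = 28; P = 28/45; answer 28/45
Part 2: B1 = 28/45; threaded value p + q = 73; r = -35; cross terms: (-2*35 - -35*-8)=-350, (-35*27 - -15*35)=-420, (-15*-8 - -2*27)=174; twice the area = |-596| = 596; area = 298; answer 298

298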